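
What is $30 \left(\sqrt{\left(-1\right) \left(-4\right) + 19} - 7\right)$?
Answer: $-210 + 30 \sqrt{23} \approx -66.125$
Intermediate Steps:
$30 \left(\sqrt{\left(-1\right) \left(-4\right) + 19} - 7\right) = 30 \left(\sqrt{4 + 19} - 7\right) = 30 \left(\sqrt{23} - 7\right) = 30 \left(-7 + \sqrt{23}\right) = -210 + 30 \sqrt{23}$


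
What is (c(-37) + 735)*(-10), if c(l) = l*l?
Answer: -21040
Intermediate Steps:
c(l) = l**2
(c(-37) + 735)*(-10) = ((-37)**2 + 735)*(-10) = (1369 + 735)*(-10) = 2104*(-10) = -21040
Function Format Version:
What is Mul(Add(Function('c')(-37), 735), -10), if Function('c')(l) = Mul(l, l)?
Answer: -21040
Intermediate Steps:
Function('c')(l) = Pow(l, 2)
Mul(Add(Function('c')(-37), 735), -10) = Mul(Add(Pow(-37, 2), 735), -10) = Mul(Add(1369, 735), -10) = Mul(2104, -10) = -21040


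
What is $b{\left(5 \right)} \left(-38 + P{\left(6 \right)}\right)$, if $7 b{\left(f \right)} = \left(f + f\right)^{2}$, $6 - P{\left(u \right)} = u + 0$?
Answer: $- \frac{3800}{7} \approx -542.86$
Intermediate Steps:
$P{\left(u \right)} = 6 - u$ ($P{\left(u \right)} = 6 - \left(u + 0\right) = 6 - u$)
$b{\left(f \right)} = \frac{4 f^{2}}{7}$ ($b{\left(f \right)} = \frac{\left(f + f\right)^{2}}{7} = \frac{\left(2 f\right)^{2}}{7} = \frac{4 f^{2}}{7}$)
$b{\left(5 \right)} \left(-38 + P{\left(6 \right)}\right) = \frac{4 \cdot 5^{2}}{7} \left(-38 + \left(6 - 6\right)\right) = \frac{4}{7} \cdot 25 \left(-38 + \left(6 - 6\right)\right) = \frac{100 \left(-38 + 0\right)}{7} = \frac{100}{7} \left(-38\right) = - \frac{3800}{7}$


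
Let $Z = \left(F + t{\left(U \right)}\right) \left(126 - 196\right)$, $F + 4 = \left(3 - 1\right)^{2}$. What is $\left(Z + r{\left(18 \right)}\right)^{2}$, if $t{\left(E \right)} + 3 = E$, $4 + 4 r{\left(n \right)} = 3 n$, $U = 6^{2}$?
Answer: $\frac{21114025}{4} \approx 5.2785 \cdot 10^{6}$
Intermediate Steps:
$F = 0$ ($F = -4 + \left(3 - 1\right)^{2} = -4 + 2^{2} = -4 + 4 = 0$)
$U = 36$
$r{\left(n \right)} = -1 + \frac{3 n}{4}$
$t{\left(E \right)} = -3 + E$
$Z = -2310$ ($Z = \left(0 + \left(-3 + 36\right)\right) \left(126 - 196\right) = \left(0 + 33\right) \left(-70\right) = 33 \left(-70\right) = -2310$)
$\left(Z + r{\left(18 \right)}\right)^{2} = \left(-2310 + \left(-1 + \frac{3}{4} \cdot 18\right)\right)^{2} = \left(-2310 + \left(-1 + \frac{27}{2}\right)\right)^{2} = \left(-2310 + \frac{25}{2}\right)^{2} = \left(- \frac{4595}{2}\right)^{2} = \frac{21114025}{4}$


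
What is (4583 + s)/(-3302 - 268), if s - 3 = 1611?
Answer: -6197/3570 ≈ -1.7359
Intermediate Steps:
s = 1614 (s = 3 + 1611 = 1614)
(4583 + s)/(-3302 - 268) = (4583 + 1614)/(-3302 - 268) = 6197/(-3570) = 6197*(-1/3570) = -6197/3570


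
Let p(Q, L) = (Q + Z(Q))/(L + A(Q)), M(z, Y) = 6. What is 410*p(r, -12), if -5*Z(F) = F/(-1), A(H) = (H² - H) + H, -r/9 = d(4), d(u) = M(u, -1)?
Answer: -1107/121 ≈ -9.1488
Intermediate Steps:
d(u) = 6
r = -54 (r = -9*6 = -54)
A(H) = H²
Z(F) = F/5 (Z(F) = -F/(5*(-1)) = -F*(-1)/5 = -(-1)*F/5 = F/5)
p(Q, L) = 6*Q/(5*(L + Q²)) (p(Q, L) = (Q + Q/5)/(L + Q²) = (6*Q/5)/(L + Q²) = 6*Q/(5*(L + Q²)))
410*p(r, -12) = 410*((6/5)*(-54)/(-12 + (-54)²)) = 410*((6/5)*(-54)/(-12 + 2916)) = 410*((6/5)*(-54)/2904) = 410*((6/5)*(-54)*(1/2904)) = 410*(-27/1210) = -1107/121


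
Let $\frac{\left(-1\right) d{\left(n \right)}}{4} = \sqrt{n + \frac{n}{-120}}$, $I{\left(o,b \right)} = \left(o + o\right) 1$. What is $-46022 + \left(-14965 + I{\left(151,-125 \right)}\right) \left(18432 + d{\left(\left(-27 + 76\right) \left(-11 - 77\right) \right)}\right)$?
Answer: $-270314438 + \frac{410564 i \sqrt{19635}}{15} \approx -2.7031 \cdot 10^{8} + 3.8354 \cdot 10^{6} i$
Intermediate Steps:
$I{\left(o,b \right)} = 2 o$ ($I{\left(o,b \right)} = 2 o 1 = 2 o$)
$d{\left(n \right)} = - \frac{\sqrt{3570} \sqrt{n}}{15}$ ($d{\left(n \right)} = - 4 \sqrt{n + \frac{n}{-120}} = - 4 \sqrt{n + n \left(- \frac{1}{120}\right)} = - 4 \sqrt{n - \frac{n}{120}} = - 4 \sqrt{\frac{119 n}{120}} = - 4 \frac{\sqrt{3570} \sqrt{n}}{60} = - \frac{\sqrt{3570} \sqrt{n}}{15}$)
$-46022 + \left(-14965 + I{\left(151,-125 \right)}\right) \left(18432 + d{\left(\left(-27 + 76\right) \left(-11 - 77\right) \right)}\right) = -46022 + \left(-14965 + 2 \cdot 151\right) \left(18432 - \frac{\sqrt{3570} \sqrt{\left(-27 + 76\right) \left(-11 - 77\right)}}{15}\right) = -46022 + \left(-14965 + 302\right) \left(18432 - \frac{\sqrt{3570} \sqrt{49 \left(-88\right)}}{15}\right) = -46022 - 14663 \left(18432 - \frac{\sqrt{3570} \sqrt{-4312}}{15}\right) = -46022 - 14663 \left(18432 - \frac{\sqrt{3570} \cdot 14 i \sqrt{22}}{15}\right) = -46022 - 14663 \left(18432 - \frac{28 i \sqrt{19635}}{15}\right) = -46022 - \left(270268416 - \frac{410564 i \sqrt{19635}}{15}\right) = -270314438 + \frac{410564 i \sqrt{19635}}{15}$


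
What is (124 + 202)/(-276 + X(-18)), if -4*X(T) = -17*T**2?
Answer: 326/1101 ≈ 0.29609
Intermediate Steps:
X(T) = 17*T**2/4 (X(T) = -(-17)*T**2/4 = 17*T**2/4)
(124 + 202)/(-276 + X(-18)) = (124 + 202)/(-276 + (17/4)*(-18)**2) = 326/(-276 + (17/4)*324) = 326/(-276 + 1377) = 326/1101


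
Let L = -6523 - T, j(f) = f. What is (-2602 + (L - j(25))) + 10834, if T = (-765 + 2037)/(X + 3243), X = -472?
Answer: 4665092/2771 ≈ 1683.5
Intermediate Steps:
T = 1272/2771 (T = (-765 + 2037)/(-472 + 3243) = 1272/2771 ≈ 0.45904)
L = -18076505/2771 (L = -6523 - 1*1272/2771 = -6523 - 1272/2771 = -18076505/2771 ≈ -6523.5)
(-2602 + (L - j(25))) + 10834 = (-2602 + (-18076505/2771 - 1*25)) + 10834 = (-2602 + (-18076505/2771 - 25)) + 10834 = (-2602 - 18145780/2771) + 10834 = -25355922/2771 + 10834 = 4665092/2771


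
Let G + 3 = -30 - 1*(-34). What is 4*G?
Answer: 4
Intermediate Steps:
G = 1 (G = -3 + (-30 - 1*(-34)) = -3 + (-30 + 34) = -3 + 4 = 1)
4*G = 4*1 = 4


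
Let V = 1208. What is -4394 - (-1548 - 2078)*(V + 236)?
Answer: 5231550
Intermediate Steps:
-4394 - (-1548 - 2078)*(V + 236) = -4394 - (-1548 - 2078)*(1208 + 236) = -4394 - (-3626)*1444 = -4394 - 1*(-5235944) = -4394 + 5235944 = 5231550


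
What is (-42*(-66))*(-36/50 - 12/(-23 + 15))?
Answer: 54054/25 ≈ 2162.2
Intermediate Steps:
(-42*(-66))*(-36/50 - 12/(-23 + 15)) = 2772*(-36*1/50 - 12/(-8)) = 2772*(-18/25 - 12*(-⅛)) = 2772*(-18/25 + 3/2) = 2772*(39/50) = 54054/25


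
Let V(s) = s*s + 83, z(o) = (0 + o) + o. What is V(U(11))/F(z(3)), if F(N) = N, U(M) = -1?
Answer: 14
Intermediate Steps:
z(o) = 2*o (z(o) = o + o = 2*o)
V(s) = 83 + s² (V(s) = s² + 83 = 83 + s²)
V(U(11))/F(z(3)) = (83 + (-1)²)/((2*3)) = (83 + 1)/6 = 84*(⅙) = 14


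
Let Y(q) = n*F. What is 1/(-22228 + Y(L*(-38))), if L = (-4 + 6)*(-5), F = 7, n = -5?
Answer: -1/22263 ≈ -4.4918e-5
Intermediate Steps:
L = -10 (L = 2*(-5) = -10)
Y(q) = -35 (Y(q) = -5*7 = -35)
1/(-22228 + Y(L*(-38))) = 1/(-22228 - 35) = 1/(-22263) = -1/22263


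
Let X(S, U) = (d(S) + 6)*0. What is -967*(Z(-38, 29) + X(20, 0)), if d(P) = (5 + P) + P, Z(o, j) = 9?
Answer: -8703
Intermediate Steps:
d(P) = 5 + 2*P
X(S, U) = 0 (X(S, U) = ((5 + 2*S) + 6)*0 = (11 + 2*S)*0 = 0)
-967*(Z(-38, 29) + X(20, 0)) = -967*(9 + 0) = -967*9 = -8703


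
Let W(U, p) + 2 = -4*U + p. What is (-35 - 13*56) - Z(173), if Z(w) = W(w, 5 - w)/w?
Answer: -131137/173 ≈ -758.02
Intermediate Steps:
W(U, p) = -2 + p - 4*U (W(U, p) = -2 + (-4*U + p) = -2 + (p - 4*U) = -2 + p - 4*U)
Z(w) = (3 - 5*w)/w (Z(w) = (-2 + (5 - w) - 4*w)/w = (3 - 5*w)/w)
(-35 - 13*56) - Z(173) = (-35 - 13*56) - (-5 + 3/173) = (-35 - 728) - (-5 + 3*(1/173)) = -763 - (-5 + 3/173) = -763 - 1*(-862/173) = -763 + 862/173 = -131137/173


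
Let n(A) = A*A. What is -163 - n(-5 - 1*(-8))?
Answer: -172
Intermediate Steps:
n(A) = A²
-163 - n(-5 - 1*(-8)) = -163 - (-5 - 1*(-8))² = -163 - (-5 + 8)² = -163 - 1*3² = -163 - 1*9 = -163 - 9 = -172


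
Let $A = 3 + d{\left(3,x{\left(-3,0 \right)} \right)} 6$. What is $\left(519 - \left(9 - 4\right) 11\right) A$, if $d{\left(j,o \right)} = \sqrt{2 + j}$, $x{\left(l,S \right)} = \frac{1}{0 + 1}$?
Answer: $1392 + 2784 \sqrt{5} \approx 7617.2$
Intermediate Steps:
$x{\left(l,S \right)} = 1$ ($x{\left(l,S \right)} = 1^{-1} = 1$)
$A = 3 + 6 \sqrt{5}$ ($A = 3 + \sqrt{2 + 3} \cdot 6 = 3 + \sqrt{5} \cdot 6 = 3 + 6 \sqrt{5} \approx 16.416$)
$\left(519 - \left(9 - 4\right) 11\right) A = \left(519 - \left(9 - 4\right) 11\right) \left(3 + 6 \sqrt{5}\right) = \left(519 - 5 \cdot 11\right) \left(3 + 6 \sqrt{5}\right) = \left(519 - 55\right) \left(3 + 6 \sqrt{5}\right) = 464 \left(3 + 6 \sqrt{5}\right) = 1392 + 2784 \sqrt{5}$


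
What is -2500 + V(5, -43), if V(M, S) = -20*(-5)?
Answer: -2400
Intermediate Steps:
V(M, S) = 100
-2500 + V(5, -43) = -2500 + 100 = -2400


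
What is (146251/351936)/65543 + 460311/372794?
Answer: 5309010657151711/4299608647803456 ≈ 1.2348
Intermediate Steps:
(146251/351936)/65543 + 460311/372794 = (146251*(1/351936))*(1/65543) + 460311*(1/372794) = (146251/351936)*(1/65543) + 460311/372794 = 146251/23066941248 + 460311/372794 = 5309010657151711/4299608647803456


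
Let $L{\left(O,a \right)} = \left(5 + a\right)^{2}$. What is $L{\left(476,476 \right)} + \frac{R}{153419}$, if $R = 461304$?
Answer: $\frac{35495634563}{153419} \approx 2.3136 \cdot 10^{5}$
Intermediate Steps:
$L{\left(476,476 \right)} + \frac{R}{153419} = \left(5 + 476\right)^{2} + \frac{461304}{153419} = 481^{2} + 461304 \cdot \frac{1}{153419} = 231361 + \frac{461304}{153419} = \frac{35495634563}{153419}$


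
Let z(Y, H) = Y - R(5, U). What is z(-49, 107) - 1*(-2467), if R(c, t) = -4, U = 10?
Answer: 2422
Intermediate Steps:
z(Y, H) = 4 + Y (z(Y, H) = Y - 1*(-4) = Y + 4 = 4 + Y)
z(-49, 107) - 1*(-2467) = (4 - 49) - 1*(-2467) = -45 + 2467 = 2422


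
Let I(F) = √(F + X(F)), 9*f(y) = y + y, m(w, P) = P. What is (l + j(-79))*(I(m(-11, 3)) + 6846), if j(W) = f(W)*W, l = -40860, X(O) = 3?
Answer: -810698756/3 - 355258*√6/9 ≈ -2.7033e+8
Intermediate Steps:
f(y) = 2*y/9 (f(y) = (y + y)/9 = (2*y)/9 = 2*y/9)
j(W) = 2*W²/9 (j(W) = (2*W/9)*W = 2*W²/9)
I(F) = √(3 + F) (I(F) = √(F + 3) = √(3 + F))
(l + j(-79))*(I(m(-11, 3)) + 6846) = (-40860 + (2/9)*(-79)²)*(√(3 + 3) + 6846) = (-40860 + (2/9)*6241)*(√6 + 6846) = (-40860 + 12482/9)*(6846 + √6) = -355258*(6846 + √6)/9 = -810698756/3 - 355258*√6/9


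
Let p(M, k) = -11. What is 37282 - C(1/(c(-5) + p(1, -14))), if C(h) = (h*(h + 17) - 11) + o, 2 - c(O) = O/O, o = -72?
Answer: 3736669/100 ≈ 37367.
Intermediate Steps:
c(O) = 1 (c(O) = 2 - O/O = 2 - 1*1 = 2 - 1 = 1)
C(h) = -83 + h*(17 + h) (C(h) = (h*(h + 17) - 11) - 72 = (h*(17 + h) - 11) - 72 = (-11 + h*(17 + h)) - 72 = -83 + h*(17 + h))
37282 - C(1/(c(-5) + p(1, -14))) = 37282 - (-83 + (1/(1 - 11))**2 + 17/(1 - 11)) = 37282 - (-83 + (1/(-10))**2 + 17/(-10)) = 37282 - (-83 + (-1/10)**2 + 17*(-1/10)) = 37282 - (-83 + 1/100 - 17/10) = 37282 - 1*(-8469/100) = 37282 + 8469/100 = 3736669/100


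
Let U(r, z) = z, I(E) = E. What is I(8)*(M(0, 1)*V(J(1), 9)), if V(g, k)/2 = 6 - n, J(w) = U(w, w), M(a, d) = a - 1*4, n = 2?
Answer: -256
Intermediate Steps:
M(a, d) = -4 + a (M(a, d) = a - 4 = -4 + a)
J(w) = w
V(g, k) = 8 (V(g, k) = 2*(6 - 1*2) = 2*(6 - 2) = 2*4 = 8)
I(8)*(M(0, 1)*V(J(1), 9)) = 8*((-4 + 0)*8) = 8*(-4*8) = 8*(-32) = -256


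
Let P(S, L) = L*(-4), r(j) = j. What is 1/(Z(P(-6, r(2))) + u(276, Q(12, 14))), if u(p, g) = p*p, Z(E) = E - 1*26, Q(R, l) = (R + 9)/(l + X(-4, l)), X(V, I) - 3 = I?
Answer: 1/76142 ≈ 1.3133e-5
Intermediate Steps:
X(V, I) = 3 + I
P(S, L) = -4*L
Q(R, l) = (9 + R)/(3 + 2*l) (Q(R, l) = (R + 9)/(l + (3 + l)) = (9 + R)/(3 + 2*l))
Z(E) = -26 + E (Z(E) = E - 26 = -26 + E)
u(p, g) = p²
1/(Z(P(-6, r(2))) + u(276, Q(12, 14))) = 1/((-26 - 4*2) + 276²) = 1/((-26 - 8) + 76176) = 1/(-34 + 76176) = 1/76142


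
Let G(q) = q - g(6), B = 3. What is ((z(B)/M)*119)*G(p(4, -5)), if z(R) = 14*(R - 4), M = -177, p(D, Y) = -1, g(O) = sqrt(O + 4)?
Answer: -1666/177 - 1666*sqrt(10)/177 ≈ -39.177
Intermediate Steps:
g(O) = sqrt(4 + O)
z(R) = -56 + 14*R (z(R) = 14*(-4 + R) = -56 + 14*R)
G(q) = q - sqrt(10) (G(q) = q - sqrt(4 + 6) = q - sqrt(10))
((z(B)/M)*119)*G(p(4, -5)) = (((-56 + 14*3)/(-177))*119)*(-1 - sqrt(10)) = (((-56 + 42)*(-1/177))*119)*(-1 - sqrt(10)) = (-14*(-1/177)*119)*(-1 - sqrt(10)) = ((14/177)*119)*(-1 - sqrt(10)) = 1666*(-1 - sqrt(10))/177 = -1666/177 - 1666*sqrt(10)/177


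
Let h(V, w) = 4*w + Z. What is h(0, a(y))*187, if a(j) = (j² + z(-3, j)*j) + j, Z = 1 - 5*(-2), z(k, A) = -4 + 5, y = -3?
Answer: 4301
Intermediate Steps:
z(k, A) = 1
Z = 11 (Z = 1 + 10 = 11)
a(j) = j² + 2*j (a(j) = (j² + 1*j) + j = (j² + j) + j = (j + j²) + j = j² + 2*j)
h(V, w) = 11 + 4*w (h(V, w) = 4*w + 11 = 11 + 4*w)
h(0, a(y))*187 = (11 + 4*(-3*(2 - 3)))*187 = (11 + 4*(-3*(-1)))*187 = (11 + 4*3)*187 = (11 + 12)*187 = 23*187 = 4301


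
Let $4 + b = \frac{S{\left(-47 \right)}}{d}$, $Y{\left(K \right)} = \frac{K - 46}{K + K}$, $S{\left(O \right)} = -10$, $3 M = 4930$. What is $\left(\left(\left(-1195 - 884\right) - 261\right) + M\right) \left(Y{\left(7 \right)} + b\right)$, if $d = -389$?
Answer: $\frac{38471675}{8169} \approx 4709.5$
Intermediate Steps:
$M = \frac{4930}{3}$ ($M = \frac{1}{3} \cdot 4930 = \frac{4930}{3} \approx 1643.3$)
$Y{\left(K \right)} = \frac{-46 + K}{2 K}$
$b = - \frac{1546}{389}$ ($b = -4 - \frac{10}{-389} = -4 - - \frac{10}{389} = -4 + \frac{10}{389} = - \frac{1546}{389} \approx -3.9743$)
$\left(\left(\left(-1195 - 884\right) - 261\right) + M\right) \left(Y{\left(7 \right)} + b\right) = \left(\left(\left(-1195 - 884\right) - 261\right) + \frac{4930}{3}\right) \left(\frac{-46 + 7}{2 \cdot 7} - \frac{1546}{389}\right) = \left(\left(-2079 - 261\right) + \frac{4930}{3}\right) \left(\frac{1}{2} \cdot \frac{1}{7} \left(-39\right) - \frac{1546}{389}\right) = \left(-2340 + \frac{4930}{3}\right) \left(- \frac{39}{14} - \frac{1546}{389}\right) = \left(- \frac{2090}{3}\right) \left(- \frac{36815}{5446}\right) = \frac{38471675}{8169}$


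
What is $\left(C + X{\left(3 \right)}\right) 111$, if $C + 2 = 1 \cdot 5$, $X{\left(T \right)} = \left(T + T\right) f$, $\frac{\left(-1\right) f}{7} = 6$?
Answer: $-27639$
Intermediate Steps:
$f = -42$ ($f = \left(-7\right) 6 = -42$)
$X{\left(T \right)} = - 84 T$ ($X{\left(T \right)} = \left(T + T\right) \left(-42\right) = 2 T \left(-42\right) = - 84 T$)
$C = 3$ ($C = -2 + 1 \cdot 5 = -2 + 5 = 3$)
$\left(C + X{\left(3 \right)}\right) 111 = \left(3 - 252\right) 111 = \left(-249\right) 111 = -27639$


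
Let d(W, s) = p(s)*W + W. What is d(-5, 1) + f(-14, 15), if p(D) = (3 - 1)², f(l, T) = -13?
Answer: -38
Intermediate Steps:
p(D) = 4 (p(D) = 2² = 4)
d(W, s) = 5*W (d(W, s) = 4*W + W = 5*W)
d(-5, 1) + f(-14, 15) = 5*(-5) - 13 = -25 - 13 = -38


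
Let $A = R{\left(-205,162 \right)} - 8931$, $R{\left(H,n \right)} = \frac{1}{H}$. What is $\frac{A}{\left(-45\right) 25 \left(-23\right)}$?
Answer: $- \frac{1830856}{5304375} \approx -0.34516$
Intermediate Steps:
$A = - \frac{1830856}{205}$ ($A = \frac{1}{-205} - 8931 = - \frac{1}{205} - 8931 = - \frac{1830856}{205} \approx -8931.0$)
$\frac{A}{\left(-45\right) 25 \left(-23\right)} = - \frac{1830856}{205 \left(-45\right) 25 \left(-23\right)} = - \frac{1830856}{205 \left(\left(-1125\right) \left(-23\right)\right)} = - \frac{1830856}{205 \cdot 25875} = \left(- \frac{1830856}{205}\right) \frac{1}{25875} = - \frac{1830856}{5304375}$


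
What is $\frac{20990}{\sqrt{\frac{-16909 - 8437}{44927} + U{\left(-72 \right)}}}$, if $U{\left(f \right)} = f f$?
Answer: $\frac{10495 \sqrt{10462430025794}}{116438111} \approx 291.54$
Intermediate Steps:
$U{\left(f \right)} = f^{2}$
$\frac{20990}{\sqrt{\frac{-16909 - 8437}{44927} + U{\left(-72 \right)}}} = \frac{20990}{\sqrt{\frac{-16909 - 8437}{44927} + \left(-72\right)^{2}}} = \frac{20990}{\sqrt{\left(-25346\right) \frac{1}{44927} + 5184}} = \frac{20990}{\sqrt{- \frac{25346}{44927} + 5184}} = \frac{20990}{\sqrt{\frac{232876222}{44927}}} = \frac{20990}{\frac{1}{44927} \sqrt{10462430025794}} = 20990 \frac{\sqrt{10462430025794}}{232876222} = \frac{10495 \sqrt{10462430025794}}{116438111}$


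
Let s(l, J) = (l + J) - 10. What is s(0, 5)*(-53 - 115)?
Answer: 840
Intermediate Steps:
s(l, J) = -10 + J + l (s(l, J) = (J + l) - 10 = -10 + J + l)
s(0, 5)*(-53 - 115) = (-10 + 5 + 0)*(-53 - 115) = -5*(-168) = 840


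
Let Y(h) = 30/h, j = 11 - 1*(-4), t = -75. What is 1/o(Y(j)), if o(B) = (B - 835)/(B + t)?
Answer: 73/833 ≈ 0.087635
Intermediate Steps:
j = 15 (j = 11 + 4 = 15)
o(B) = (-835 + B)/(-75 + B) (o(B) = (B - 835)/(B - 75) = (-835 + B)/(-75 + B))
1/o(Y(j)) = 1/((-835 + 30/15)/(-75 + 30/15)) = 1/((-835 + 30*(1/15))/(-75 + 30*(1/15))) = 1/((-835 + 2)/(-75 + 2)) = 1/(-833/(-73)) = 1/(-1/73*(-833)) = 1/(833/73) = 73/833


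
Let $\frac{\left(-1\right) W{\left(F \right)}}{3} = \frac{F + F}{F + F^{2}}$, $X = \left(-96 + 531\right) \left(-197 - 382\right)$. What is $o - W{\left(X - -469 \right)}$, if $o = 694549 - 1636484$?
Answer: $- \frac{236797749331}{251395} \approx -9.4194 \cdot 10^{5}$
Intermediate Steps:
$o = -941935$ ($o = 694549 - 1636484 = -941935$)
$X = -251865$ ($X = 435 \left(-579\right) = -251865$)
$W{\left(F \right)} = - \frac{6 F}{F + F^{2}}$ ($W{\left(F \right)} = - 3 \frac{F + F}{F + F^{2}} = - 3 \frac{2 F}{F + F^{2}} = - \frac{6 F}{F + F^{2}}$)
$o - W{\left(X - -469 \right)} = -941935 - - \frac{6}{1 - 251396} = -941935 - - \frac{6}{-251395} = -941935 - \left(-6\right) \left(- \frac{1}{251395}\right) = -941935 - \frac{6}{251395} = - \frac{236797749331}{251395}$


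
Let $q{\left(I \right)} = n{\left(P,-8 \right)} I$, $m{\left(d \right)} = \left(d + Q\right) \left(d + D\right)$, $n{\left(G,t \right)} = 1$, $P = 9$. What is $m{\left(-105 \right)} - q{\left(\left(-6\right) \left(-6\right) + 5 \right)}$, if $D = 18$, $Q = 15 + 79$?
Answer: $916$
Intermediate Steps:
$Q = 94$
$m{\left(d \right)} = \left(18 + d\right) \left(94 + d\right)$ ($m{\left(d \right)} = \left(d + 94\right) \left(d + 18\right) = \left(94 + d\right) \left(18 + d\right) = \left(18 + d\right) \left(94 + d\right)$)
$q{\left(I \right)} = I$ ($q{\left(I \right)} = 1 I = I$)
$m{\left(-105 \right)} - q{\left(\left(-6\right) \left(-6\right) + 5 \right)} = \left(1692 + \left(-105\right)^{2} + 112 \left(-105\right)\right) - \left(\left(-6\right) \left(-6\right) + 5\right) = \left(1692 + 11025 - 11760\right) - \left(36 + 5\right) = 957 - 41 = 916$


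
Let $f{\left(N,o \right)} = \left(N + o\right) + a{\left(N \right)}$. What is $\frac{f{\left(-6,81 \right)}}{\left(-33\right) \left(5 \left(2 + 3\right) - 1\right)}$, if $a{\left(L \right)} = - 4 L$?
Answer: $- \frac{1}{8} \approx -0.125$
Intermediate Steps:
$f{\left(N,o \right)} = o - 3 N$ ($f{\left(N,o \right)} = \left(N + o\right) - 4 N = o - 3 N$)
$\frac{f{\left(-6,81 \right)}}{\left(-33\right) \left(5 \left(2 + 3\right) - 1\right)} = \frac{81 - -18}{\left(-33\right) \left(5 \left(2 + 3\right) - 1\right)} = \frac{81 + 18}{\left(-33\right) \left(5 \cdot 5 - 1\right)} = \frac{99}{\left(-33\right) \left(25 - 1\right)} = \frac{99}{\left(-33\right) 24} = \frac{99}{-792} = 99 \left(- \frac{1}{792}\right) = - \frac{1}{8}$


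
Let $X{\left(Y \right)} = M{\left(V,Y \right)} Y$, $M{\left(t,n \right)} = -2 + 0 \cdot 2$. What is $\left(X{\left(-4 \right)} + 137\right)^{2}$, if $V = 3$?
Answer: $21025$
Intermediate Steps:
$M{\left(t,n \right)} = -2$ ($M{\left(t,n \right)} = -2 + 0 = -2$)
$X{\left(Y \right)} = - 2 Y$
$\left(X{\left(-4 \right)} + 137\right)^{2} = \left(\left(-2\right) \left(-4\right) + 137\right)^{2} = \left(8 + 137\right)^{2} = 145^{2} = 21025$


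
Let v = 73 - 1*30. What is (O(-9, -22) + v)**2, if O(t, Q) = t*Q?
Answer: 58081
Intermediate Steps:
O(t, Q) = Q*t
v = 43 (v = 73 - 30 = 43)
(O(-9, -22) + v)**2 = (-22*(-9) + 43)**2 = (198 + 43)**2 = 241**2 = 58081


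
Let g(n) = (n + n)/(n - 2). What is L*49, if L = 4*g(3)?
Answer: 1176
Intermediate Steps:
g(n) = 2*n/(-2 + n) (g(n) = (2*n)/(-2 + n) = 2*n/(-2 + n))
L = 24 (L = 4*(2*3/(-2 + 3)) = 4*(2*3/1) = 4*(2*3*1) = 4*6 = 24)
L*49 = 24*49 = 1176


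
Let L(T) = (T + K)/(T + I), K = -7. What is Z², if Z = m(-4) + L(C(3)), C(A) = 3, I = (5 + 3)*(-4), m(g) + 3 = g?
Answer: 39601/841 ≈ 47.088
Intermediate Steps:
m(g) = -3 + g
I = -32 (I = 8*(-4) = -32)
L(T) = (-7 + T)/(-32 + T) (L(T) = (T - 7)/(T - 32) = (-7 + T)/(-32 + T))
Z = -199/29 (Z = (-3 - 4) + (-7 + 3)/(-32 + 3) = -7 - 4/(-29) = -7 - 1/29*(-4) = -7 + 4/29 = -199/29 ≈ -6.8621)
Z² = (-199/29)² = 39601/841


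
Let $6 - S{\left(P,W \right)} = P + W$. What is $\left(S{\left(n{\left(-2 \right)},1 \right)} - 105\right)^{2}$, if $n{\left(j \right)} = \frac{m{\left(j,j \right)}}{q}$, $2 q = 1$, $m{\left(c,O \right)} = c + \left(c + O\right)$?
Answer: $7744$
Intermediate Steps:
$m{\left(c,O \right)} = O + 2 c$ ($m{\left(c,O \right)} = c + \left(O + c\right) = O + 2 c$)
$q = \frac{1}{2}$ ($q = \frac{1}{2} \cdot 1 = \frac{1}{2} \approx 0.5$)
$n{\left(j \right)} = 6 j$ ($n{\left(j \right)} = \left(j + 2 j\right) \frac{1}{\frac{1}{2}} = 3 j 2 = 6 j$)
$S{\left(P,W \right)} = 6 - P - W$ ($S{\left(P,W \right)} = 6 - \left(P + W\right) = 6 - P - W$)
$\left(S{\left(n{\left(-2 \right)},1 \right)} - 105\right)^{2} = \left(\left(6 - 6 \left(-2\right) - 1\right) - 105\right)^{2} = \left(\left(6 - -12 - 1\right) - 105\right)^{2} = \left(\left(6 + 12 - 1\right) - 105\right)^{2} = \left(17 - 105\right)^{2} = \left(-88\right)^{2} = 7744$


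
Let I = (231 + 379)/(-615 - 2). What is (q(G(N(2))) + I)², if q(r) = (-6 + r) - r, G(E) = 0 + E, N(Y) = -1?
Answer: 18593344/380689 ≈ 48.841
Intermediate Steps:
I = -610/617 (I = 610/(-617) = 610*(-1/617) = -610/617 ≈ -0.98866)
G(E) = E
q(r) = -6
(q(G(N(2))) + I)² = (-6 - 610/617)² = (-4312/617)² = 18593344/380689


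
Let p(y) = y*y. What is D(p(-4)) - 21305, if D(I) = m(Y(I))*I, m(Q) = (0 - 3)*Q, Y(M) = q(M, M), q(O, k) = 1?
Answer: -21353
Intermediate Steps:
p(y) = y²
Y(M) = 1
m(Q) = -3*Q
D(I) = -3*I (D(I) = (-3*1)*I = -3*I)
D(p(-4)) - 21305 = -3*(-4)² - 21305 = -3*16 - 21305 = -48 - 21305 = -21353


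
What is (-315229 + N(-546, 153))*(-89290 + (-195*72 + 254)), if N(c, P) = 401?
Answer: 32451210928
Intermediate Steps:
(-315229 + N(-546, 153))*(-89290 + (-195*72 + 254)) = (-315229 + 401)*(-89290 + (-195*72 + 254)) = -314828*(-89290 + (-14040 + 254)) = -314828*(-89290 - 13786) = -314828*(-103076) = 32451210928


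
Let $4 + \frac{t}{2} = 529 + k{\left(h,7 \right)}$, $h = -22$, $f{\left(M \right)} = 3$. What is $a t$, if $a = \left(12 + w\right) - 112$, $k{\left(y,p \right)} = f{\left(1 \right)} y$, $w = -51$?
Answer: $-138618$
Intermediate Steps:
$k{\left(y,p \right)} = 3 y$
$t = 918$ ($t = -8 + 2 \left(529 + 3 \left(-22\right)\right) = -8 + 2 \left(529 - 66\right) = -8 + 2 \cdot 463 = -8 + 926 = 918$)
$a = -151$ ($a = \left(12 - 51\right) - 112 = -39 - 112 = -151$)
$a t = \left(-151\right) 918 = -138618$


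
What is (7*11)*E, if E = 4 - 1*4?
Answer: 0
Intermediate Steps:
E = 0 (E = 4 - 4 = 0)
(7*11)*E = (7*11)*0 = 77*0 = 0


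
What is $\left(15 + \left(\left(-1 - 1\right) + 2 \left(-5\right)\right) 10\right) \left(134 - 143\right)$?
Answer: $945$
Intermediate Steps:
$\left(15 + \left(\left(-1 - 1\right) + 2 \left(-5\right)\right) 10\right) \left(134 - 143\right) = \left(15 + \left(\left(-1 - 1\right) - 10\right) 10\right) \left(134 - 143\right) = \left(15 + \left(-2 - 10\right) 10\right) \left(-9\right) = \left(15 - 120\right) \left(-9\right) = \left(-105\right) \left(-9\right) = 945$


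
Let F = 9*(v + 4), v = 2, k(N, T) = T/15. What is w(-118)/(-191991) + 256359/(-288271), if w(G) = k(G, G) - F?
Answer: -738011796047/830181563415 ≈ -0.88898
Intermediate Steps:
k(N, T) = T/15 (k(N, T) = T*(1/15) = T/15)
F = 54 (F = 9*(2 + 4) = 9*6 = 54)
w(G) = -54 + G/15 (w(G) = G/15 - 1*54 = G/15 - 54 = -54 + G/15)
w(-118)/(-191991) + 256359/(-288271) = (-54 + (1/15)*(-118))/(-191991) + 256359/(-288271) = (-54 - 118/15)*(-1/191991) + 256359*(-1/288271) = -928/15*(-1/191991) - 256359/288271 = 928/2879865 - 256359/288271 = -738011796047/830181563415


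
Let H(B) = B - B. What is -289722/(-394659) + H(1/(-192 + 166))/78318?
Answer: 96574/131553 ≈ 0.73411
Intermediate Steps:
H(B) = 0
-289722/(-394659) + H(1/(-192 + 166))/78318 = -289722/(-394659) + 0/78318 = -289722*(-1/394659) + 0*(1/78318) = 96574/131553 + 0 = 96574/131553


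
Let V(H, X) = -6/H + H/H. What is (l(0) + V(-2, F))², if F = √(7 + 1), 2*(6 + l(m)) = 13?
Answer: 81/4 ≈ 20.250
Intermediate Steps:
l(m) = ½ (l(m) = -6 + (½)*13 = -6 + 13/2 = ½)
F = 2*√2 (F = √8 = 2*√2 ≈ 2.8284)
V(H, X) = 1 - 6/H (V(H, X) = -6/H + 1 = 1 - 6/H)
(l(0) + V(-2, F))² = (½ + (-6 - 2)/(-2))² = (½ - ½*(-8))² = (½ + 4)² = (9/2)² = 81/4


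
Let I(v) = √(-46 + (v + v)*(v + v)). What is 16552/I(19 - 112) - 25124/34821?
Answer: -25124/34821 + 8276*√1382/3455 ≈ 88.327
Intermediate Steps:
I(v) = √(-46 + 4*v²) (I(v) = √(-46 + (2*v)*(2*v)) = √(-46 + 4*v²))
16552/I(19 - 112) - 25124/34821 = 16552/(√(-46 + 4*(19 - 112)²)) - 25124/34821 = 16552/(√(-46 + 4*(-93)²)) - 25124*1/34821 = 16552/(√(-46 + 4*8649)) - 25124/34821 = 16552/(√(-46 + 34596)) - 25124/34821 = 16552/(√34550) - 25124/34821 = 16552/((5*√1382)) - 25124/34821 = 16552*(√1382/6910) - 25124/34821 = 8276*√1382/3455 - 25124/34821 = -25124/34821 + 8276*√1382/3455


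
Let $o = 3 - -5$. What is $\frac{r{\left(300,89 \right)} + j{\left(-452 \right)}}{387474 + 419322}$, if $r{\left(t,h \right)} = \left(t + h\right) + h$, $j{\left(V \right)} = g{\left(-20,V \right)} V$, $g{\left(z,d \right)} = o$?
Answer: $- \frac{523}{134466} \approx -0.0038895$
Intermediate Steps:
$o = 8$ ($o = 3 + 5 = 8$)
$g{\left(z,d \right)} = 8$
$j{\left(V \right)} = 8 V$
$r{\left(t,h \right)} = t + 2 h$ ($r{\left(t,h \right)} = \left(h + t\right) + h = t + 2 h$)
$\frac{r{\left(300,89 \right)} + j{\left(-452 \right)}}{387474 + 419322} = \frac{\left(300 + 2 \cdot 89\right) + 8 \left(-452\right)}{387474 + 419322} = \frac{\left(300 + 178\right) - 3616}{806796} = \left(478 - 3616\right) \frac{1}{806796} = \left(-3138\right) \frac{1}{806796} = - \frac{523}{134466}$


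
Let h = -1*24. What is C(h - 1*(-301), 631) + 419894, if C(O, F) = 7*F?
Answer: 424311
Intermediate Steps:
h = -24
C(h - 1*(-301), 631) + 419894 = 7*631 + 419894 = 4417 + 419894 = 424311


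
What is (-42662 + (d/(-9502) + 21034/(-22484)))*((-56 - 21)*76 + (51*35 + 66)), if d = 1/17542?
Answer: 22846988551266443129/133847319452 ≈ 1.7069e+8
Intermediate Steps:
d = 1/17542 ≈ 5.7006e-5
(-42662 + (d/(-9502) + 21034/(-22484)))*((-56 - 21)*76 + (51*35 + 66)) = (-42662 + ((1/17542)/(-9502) + 21034/(-22484)))*((-56 - 21)*76 + (51*35 + 66)) = (-42662 + ((1/17542)*(-1/9502) + 21034*(-1/22484)))*(-77*76 + (1785 + 66)) = (-42662 + (-1/166684084 - 10517/11242))*(-5852 + 1851) = (-42662 - 125215465905/133847319452)*(-4001) = -5710319557927129/133847319452*(-4001) = 22846988551266443129/133847319452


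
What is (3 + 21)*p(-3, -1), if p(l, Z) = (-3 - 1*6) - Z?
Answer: -192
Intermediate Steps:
p(l, Z) = -9 - Z (p(l, Z) = (-3 - 6) - Z = -9 - Z)
(3 + 21)*p(-3, -1) = (3 + 21)*(-9 - 1*(-1)) = 24*(-9 + 1) = 24*(-8) = -192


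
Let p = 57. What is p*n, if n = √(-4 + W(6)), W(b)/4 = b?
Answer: 114*√5 ≈ 254.91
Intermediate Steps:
W(b) = 4*b
n = 2*√5 (n = √(-4 + 4*6) = √(-4 + 24) = √20 = 2*√5 ≈ 4.4721)
p*n = 57*(2*√5) = 114*√5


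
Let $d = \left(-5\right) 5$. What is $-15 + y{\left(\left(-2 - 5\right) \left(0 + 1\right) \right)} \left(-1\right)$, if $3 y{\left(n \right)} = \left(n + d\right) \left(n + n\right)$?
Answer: $- \frac{493}{3} \approx -164.33$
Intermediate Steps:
$d = -25$
$y{\left(n \right)} = \frac{2 n \left(-25 + n\right)}{3}$ ($y{\left(n \right)} = \frac{\left(n - 25\right) \left(n + n\right)}{3} = \frac{\left(-25 + n\right) 2 n}{3} = \frac{2 n \left(-25 + n\right)}{3}$)
$-15 + y{\left(\left(-2 - 5\right) \left(0 + 1\right) \right)} \left(-1\right) = -15 + \frac{2 \left(-2 - 5\right) \left(0 + 1\right) \left(-25 + \left(-2 - 5\right) \left(0 + 1\right)\right)}{3} \left(-1\right) = -15 + \frac{2 \left(\left(-7\right) 1\right) \left(-25 - 7\right)}{3} \left(-1\right) = -15 + \frac{2}{3} \left(-7\right) \left(-25 - 7\right) \left(-1\right) = -15 + \frac{2}{3} \left(-7\right) \left(-32\right) \left(-1\right) = -15 + \frac{448}{3} \left(-1\right) = -15 - \frac{448}{3} = - \frac{493}{3}$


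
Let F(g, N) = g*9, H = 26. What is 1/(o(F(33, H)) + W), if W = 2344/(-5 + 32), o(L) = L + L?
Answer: 27/18382 ≈ 0.0014688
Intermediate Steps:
F(g, N) = 9*g
o(L) = 2*L
W = 2344/27 ≈ 86.815
1/(o(F(33, H)) + W) = 1/(2*(9*33) + 2344/27) = 1/(2*297 + 2344/27) = 1/(594 + 2344/27) = 1/(18382/27) = 27/18382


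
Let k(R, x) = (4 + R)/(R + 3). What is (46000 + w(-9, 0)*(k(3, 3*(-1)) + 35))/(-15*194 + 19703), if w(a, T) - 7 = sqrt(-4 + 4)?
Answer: 277519/100758 ≈ 2.7543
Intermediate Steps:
k(R, x) = (4 + R)/(3 + R)
w(a, T) = 7 (w(a, T) = 7 + sqrt(-4 + 4) = 7 + sqrt(0) = 7 + 0 = 7)
(46000 + w(-9, 0)*(k(3, 3*(-1)) + 35))/(-15*194 + 19703) = (46000 + 7*((4 + 3)/(3 + 3) + 35))/(-15*194 + 19703) = (46000 + 7*(7/6 + 35))/(-2910 + 19703) = (46000 + 7*((1/6)*7 + 35))/16793 = (46000 + 7*(7/6 + 35))*(1/16793) = (46000 + 7*(217/6))*(1/16793) = (46000 + 1519/6)*(1/16793) = (277519/6)*(1/16793) = 277519/100758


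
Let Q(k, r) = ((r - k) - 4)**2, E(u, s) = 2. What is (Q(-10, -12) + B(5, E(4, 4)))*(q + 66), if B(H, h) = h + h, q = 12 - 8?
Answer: 2800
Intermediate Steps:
q = 4
B(H, h) = 2*h
Q(k, r) = (-4 + r - k)**2
(Q(-10, -12) + B(5, E(4, 4)))*(q + 66) = ((4 - 10 - 1*(-12))**2 + 2*2)*(4 + 66) = ((4 - 10 + 12)**2 + 4)*70 = (6**2 + 4)*70 = (36 + 4)*70 = 40*70 = 2800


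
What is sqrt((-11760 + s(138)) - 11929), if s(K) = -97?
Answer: I*sqrt(23786) ≈ 154.23*I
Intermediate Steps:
sqrt((-11760 + s(138)) - 11929) = sqrt((-11760 - 97) - 11929) = sqrt(-11857 - 11929) = sqrt(-23786) = I*sqrt(23786)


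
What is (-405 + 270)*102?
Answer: -13770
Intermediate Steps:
(-405 + 270)*102 = -135*102 = -13770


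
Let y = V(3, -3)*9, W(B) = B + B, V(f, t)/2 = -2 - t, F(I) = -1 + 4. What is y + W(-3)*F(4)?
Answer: 0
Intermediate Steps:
F(I) = 3
V(f, t) = -4 - 2*t (V(f, t) = 2*(-2 - t) = -4 - 2*t)
W(B) = 2*B
y = 18 (y = (-4 - 2*(-3))*9 = (-4 + 6)*9 = 2*9 = 18)
y + W(-3)*F(4) = 18 + (2*(-3))*3 = 18 - 6*3 = 18 - 18 = 0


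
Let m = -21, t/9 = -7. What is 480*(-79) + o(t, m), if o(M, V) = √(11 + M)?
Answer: -37920 + 2*I*√13 ≈ -37920.0 + 7.2111*I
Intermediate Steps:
t = -63 (t = 9*(-7) = -63)
480*(-79) + o(t, m) = 480*(-79) + √(11 - 63) = -37920 + √(-52) = -37920 + 2*I*√13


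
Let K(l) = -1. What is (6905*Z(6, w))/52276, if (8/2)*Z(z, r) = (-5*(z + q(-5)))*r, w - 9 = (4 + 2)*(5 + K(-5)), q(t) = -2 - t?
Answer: -10253925/209104 ≈ -49.037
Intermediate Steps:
w = 33 (w = 9 + (4 + 2)*(5 - 1) = 9 + 6*4 = 9 + 24 = 33)
Z(z, r) = r*(-15 - 5*z)/4 (Z(z, r) = ((-5*(z + (-2 - 1*(-5))))*r)/4 = ((-5*(z + (-2 + 5)))*r)/4 = ((-5*(z + 3))*r)/4 = ((-5*(3 + z))*r)/4 = ((-15 - 5*z)*r)/4 = (r*(-15 - 5*z))/4 = r*(-15 - 5*z)/4)
(6905*Z(6, w))/52276 = (6905*(-5/4*33*(3 + 6)))/52276 = (6905*(-5/4*33*9))*(1/52276) = (6905*(-1485/4))*(1/52276) = -10253925/4*1/52276 = -10253925/209104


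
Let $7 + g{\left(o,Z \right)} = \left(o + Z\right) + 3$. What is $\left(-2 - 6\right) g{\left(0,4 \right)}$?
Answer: $0$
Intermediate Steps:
$g{\left(o,Z \right)} = -4 + Z + o$ ($g{\left(o,Z \right)} = -7 + \left(\left(o + Z\right) + 3\right) = -7 + \left(\left(Z + o\right) + 3\right) = -7 + \left(3 + Z + o\right) = -4 + Z + o$)
$\left(-2 - 6\right) g{\left(0,4 \right)} = \left(-2 - 6\right) \left(-4 + 4 + 0\right) = \left(-8\right) 0 = 0$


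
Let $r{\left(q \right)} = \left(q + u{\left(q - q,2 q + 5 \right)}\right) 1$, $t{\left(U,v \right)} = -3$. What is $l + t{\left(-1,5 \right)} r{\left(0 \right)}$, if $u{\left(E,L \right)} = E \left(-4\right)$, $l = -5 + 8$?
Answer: $3$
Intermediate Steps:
$l = 3$
$u{\left(E,L \right)} = - 4 E$
$r{\left(q \right)} = q$ ($r{\left(q \right)} = \left(q - 4 \left(q - q\right)\right) 1 = \left(q - 0\right) 1 = \left(q + 0\right) 1 = q 1 = q$)
$l + t{\left(-1,5 \right)} r{\left(0 \right)} = 3 - 0 = 3 + 0 = 3$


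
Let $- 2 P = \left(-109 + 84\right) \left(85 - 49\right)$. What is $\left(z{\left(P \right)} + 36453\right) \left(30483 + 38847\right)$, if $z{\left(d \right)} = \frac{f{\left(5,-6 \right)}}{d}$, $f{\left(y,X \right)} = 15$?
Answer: $2527288801$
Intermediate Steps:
$P = 450$ ($P = - \frac{\left(-109 + 84\right) \left(85 - 49\right)}{2} = - \frac{\left(-25\right) 36}{2} = \left(- \frac{1}{2}\right) \left(-900\right) = 450$)
$z{\left(d \right)} = \frac{15}{d}$
$\left(z{\left(P \right)} + 36453\right) \left(30483 + 38847\right) = \left(\frac{15}{450} + 36453\right) \left(30483 + 38847\right) = \left(15 \cdot \frac{1}{450} + 36453\right) 69330 = \left(\frac{1}{30} + 36453\right) 69330 = \frac{1093591}{30} \cdot 69330 = 2527288801$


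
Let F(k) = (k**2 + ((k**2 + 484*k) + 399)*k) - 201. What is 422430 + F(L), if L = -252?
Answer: 15118113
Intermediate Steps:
F(k) = -201 + k**2 + k*(399 + k**2 + 484*k) (F(k) = (k**2 + (399 + k**2 + 484*k)*k) - 201 = (k**2 + k*(399 + k**2 + 484*k)) - 201 = -201 + k**2 + k*(399 + k**2 + 484*k))
422430 + F(L) = 422430 + (-201 + (-252)**3 + 399*(-252) + 485*(-252)**2) = 422430 + (-201 - 16003008 - 100548 + 485*63504) = 422430 + (-201 - 16003008 - 100548 + 30799440) = 422430 + 14695683 = 15118113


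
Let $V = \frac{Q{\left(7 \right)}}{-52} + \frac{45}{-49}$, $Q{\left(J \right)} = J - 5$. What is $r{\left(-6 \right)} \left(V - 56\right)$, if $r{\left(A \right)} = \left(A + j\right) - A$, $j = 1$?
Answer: $- \frac{72563}{1274} \approx -56.957$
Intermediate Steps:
$Q{\left(J \right)} = -5 + J$ ($Q{\left(J \right)} = J - 5 = -5 + J$)
$V = - \frac{1219}{1274}$ ($V = \frac{-5 + 7}{-52} + \frac{45}{-49} = 2 \left(- \frac{1}{52}\right) + 45 \left(- \frac{1}{49}\right) = - \frac{1}{26} - \frac{45}{49} = - \frac{1219}{1274} \approx -0.95683$)
$r{\left(A \right)} = 1$ ($r{\left(A \right)} = \left(A + 1\right) - A = \left(1 + A\right) - A = 1$)
$r{\left(-6 \right)} \left(V - 56\right) = 1 \left(- \frac{1219}{1274} - 56\right) = 1 \left(- \frac{72563}{1274}\right) = - \frac{72563}{1274}$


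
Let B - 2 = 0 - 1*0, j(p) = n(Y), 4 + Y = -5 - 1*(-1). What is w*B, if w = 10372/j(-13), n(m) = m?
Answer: -2593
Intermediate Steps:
Y = -8 (Y = -4 + (-5 - 1*(-1)) = -4 + (-5 + 1) = -4 - 4 = -8)
j(p) = -8
B = 2 (B = 2 + (0 - 1*0) = 2 + (0 + 0) = 2 + 0 = 2)
w = -2593/2 (w = 10372/(-8) = 10372*(-⅛) = -2593/2 ≈ -1296.5)
w*B = -2593/2*2 = -2593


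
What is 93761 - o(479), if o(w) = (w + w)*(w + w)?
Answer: -824003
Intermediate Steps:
o(w) = 4*w² (o(w) = (2*w)*(2*w) = 4*w²)
93761 - o(479) = 93761 - 4*479² = 93761 - 4*229441 = 93761 - 1*917764 = 93761 - 917764 = -824003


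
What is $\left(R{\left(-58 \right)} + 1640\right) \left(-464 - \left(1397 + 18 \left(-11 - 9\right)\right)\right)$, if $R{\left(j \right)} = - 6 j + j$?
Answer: $-2896930$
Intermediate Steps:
$R{\left(j \right)} = - 5 j$
$\left(R{\left(-58 \right)} + 1640\right) \left(-464 - \left(1397 + 18 \left(-11 - 9\right)\right)\right) = \left(\left(-5\right) \left(-58\right) + 1640\right) \left(-464 - \left(1397 + 18 \left(-11 - 9\right)\right)\right) = \left(290 + 1640\right) \left(-464 - 1037\right) = 1930 \left(-464 + \left(360 - 1397\right)\right) = 1930 \left(-464 - 1037\right) = 1930 \left(-1501\right) = -2896930$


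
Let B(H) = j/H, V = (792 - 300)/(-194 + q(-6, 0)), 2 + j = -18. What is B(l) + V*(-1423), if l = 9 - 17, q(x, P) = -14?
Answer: 175159/52 ≈ 3368.4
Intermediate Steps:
j = -20 (j = -2 - 18 = -20)
l = -8
V = -123/52 (V = (792 - 300)/(-194 - 14) = 492/(-208) = 492*(-1/208) = -123/52 ≈ -2.3654)
B(H) = -20/H
B(l) + V*(-1423) = -20/(-8) - 123/52*(-1423) = -20*(-⅛) + 175029/52 = 5/2 + 175029/52 = 175159/52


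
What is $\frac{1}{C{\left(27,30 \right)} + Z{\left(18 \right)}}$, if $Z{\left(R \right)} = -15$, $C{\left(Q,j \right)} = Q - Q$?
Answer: $- \frac{1}{15} \approx -0.066667$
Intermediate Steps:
$C{\left(Q,j \right)} = 0$
$\frac{1}{C{\left(27,30 \right)} + Z{\left(18 \right)}} = \frac{1}{0 - 15} = \frac{1}{-15} = - \frac{1}{15}$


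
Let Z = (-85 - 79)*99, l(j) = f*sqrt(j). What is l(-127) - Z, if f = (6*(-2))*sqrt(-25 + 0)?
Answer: 16236 + 60*sqrt(127) ≈ 16912.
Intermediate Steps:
f = -60*I ≈ -60.0*I
l(j) = -60*I*sqrt(j) (l(j) = (-60*I)*sqrt(j) = -60*I*sqrt(j))
Z = -16236 (Z = -164*99 = -16236)
l(-127) - Z = -60*I*sqrt(-127) - 1*(-16236) = -60*I*I*sqrt(127) + 16236 = 60*sqrt(127) + 16236 = 16236 + 60*sqrt(127)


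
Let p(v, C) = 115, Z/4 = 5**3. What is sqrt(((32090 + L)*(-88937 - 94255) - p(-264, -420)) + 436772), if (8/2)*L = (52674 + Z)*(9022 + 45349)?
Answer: I*sqrt(132413554720715) ≈ 1.1507e+7*I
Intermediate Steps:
Z = 500 (Z = 4*5**3 = 4*125 = 500)
L = 1445561777/2 (L = ((52674 + 500)*(9022 + 45349))/4 = (53174*54371)/4 = (1/4)*2891123554 = 1445561777/2 ≈ 7.2278e+8)
sqrt(((32090 + L)*(-88937 - 94255) - p(-264, -420)) + 436772) = sqrt(((32090 + 1445561777/2)*(-88937 - 94255) - 1*115) + 436772) = sqrt(((1445625957/2)*(-183192) - 115) + 436772) = sqrt((-132413555157372 - 115) + 436772) = sqrt(-132413555157487 + 436772) = sqrt(-132413554720715) = I*sqrt(132413554720715)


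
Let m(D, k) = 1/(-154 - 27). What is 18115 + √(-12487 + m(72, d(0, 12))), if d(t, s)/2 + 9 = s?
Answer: 18115 + 2*I*√102271697/181 ≈ 18115.0 + 111.75*I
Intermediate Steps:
d(t, s) = -18 + 2*s
m(D, k) = -1/181 (m(D, k) = 1/(-181) = -1/181)
18115 + √(-12487 + m(72, d(0, 12))) = 18115 + √(-12487 - 1/181) = 18115 + √(-2260148/181) = 18115 + 2*I*√102271697/181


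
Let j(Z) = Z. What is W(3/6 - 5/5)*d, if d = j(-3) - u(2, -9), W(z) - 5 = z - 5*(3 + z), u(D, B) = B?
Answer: -48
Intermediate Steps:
W(z) = -10 - 4*z (W(z) = 5 + (z - 5*(3 + z)) = 5 + (z + (-15 - 5*z)) = 5 + (-15 - 4*z) = -10 - 4*z)
d = 6 (d = -3 - 1*(-9) = -3 + 9 = 6)
W(3/6 - 5/5)*d = (-10 - 4*(3/6 - 5/5))*6 = (-10 - 4*(3*(⅙) - 5*⅕))*6 = (-10 - 4*(½ - 1))*6 = (-10 - 4*(-½))*6 = (-10 + 2)*6 = -8*6 = -48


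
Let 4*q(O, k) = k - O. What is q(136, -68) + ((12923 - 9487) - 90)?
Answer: 3295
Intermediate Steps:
q(O, k) = -O/4 + k/4 (q(O, k) = (k - O)/4 = -O/4 + k/4)
q(136, -68) + ((12923 - 9487) - 90) = (-¼*136 + (¼)*(-68)) + ((12923 - 9487) - 90) = (-34 - 17) + (3436 - 90) = -51 + 3346 = 3295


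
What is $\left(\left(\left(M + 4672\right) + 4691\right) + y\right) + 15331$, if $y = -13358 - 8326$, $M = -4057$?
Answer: $-1047$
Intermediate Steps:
$y = -21684$ ($y = -13358 - 8326 = -21684$)
$\left(\left(\left(M + 4672\right) + 4691\right) + y\right) + 15331 = \left(\left(\left(-4057 + 4672\right) + 4691\right) - 21684\right) + 15331 = \left(\left(615 + 4691\right) - 21684\right) + 15331 = \left(5306 - 21684\right) + 15331 = -16378 + 15331 = -1047$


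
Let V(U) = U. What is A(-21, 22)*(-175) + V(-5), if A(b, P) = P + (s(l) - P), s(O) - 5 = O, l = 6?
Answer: -1930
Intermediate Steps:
s(O) = 5 + O
A(b, P) = 11 (A(b, P) = P + ((5 + 6) - P) = P + (11 - P) = 11)
A(-21, 22)*(-175) + V(-5) = 11*(-175) - 5 = -1925 - 5 = -1930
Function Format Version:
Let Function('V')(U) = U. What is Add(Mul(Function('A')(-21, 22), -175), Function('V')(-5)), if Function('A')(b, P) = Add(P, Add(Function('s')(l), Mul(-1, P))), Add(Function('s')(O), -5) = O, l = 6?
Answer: -1930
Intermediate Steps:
Function('s')(O) = Add(5, O)
Function('A')(b, P) = 11 (Function('A')(b, P) = Add(P, Add(Add(5, 6), Mul(-1, P))) = Add(P, Add(11, Mul(-1, P))) = 11)
Add(Mul(Function('A')(-21, 22), -175), Function('V')(-5)) = Add(Mul(11, -175), -5) = Add(-1925, -5) = -1930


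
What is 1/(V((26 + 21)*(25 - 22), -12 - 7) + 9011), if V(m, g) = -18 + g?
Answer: 1/8974 ≈ 0.00011143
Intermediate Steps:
1/(V((26 + 21)*(25 - 22), -12 - 7) + 9011) = 1/((-18 + (-12 - 7)) + 9011) = 1/((-18 - 19) + 9011) = 1/(-37 + 9011) = 1/8974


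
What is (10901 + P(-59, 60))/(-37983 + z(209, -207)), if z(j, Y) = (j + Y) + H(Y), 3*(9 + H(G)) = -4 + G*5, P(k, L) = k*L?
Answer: -22083/115009 ≈ -0.19201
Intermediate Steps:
P(k, L) = L*k
H(G) = -31/3 + 5*G/3 (H(G) = -9 + (-4 + G*5)/3 = -9 + (-4 + 5*G)/3 = -9 + (-4/3 + 5*G/3) = -31/3 + 5*G/3)
z(j, Y) = -31/3 + j + 8*Y/3 (z(j, Y) = (j + Y) + (-31/3 + 5*Y/3) = (Y + j) + (-31/3 + 5*Y/3) = -31/3 + j + 8*Y/3)
(10901 + P(-59, 60))/(-37983 + z(209, -207)) = (10901 + 60*(-59))/(-37983 + (-31/3 + 209 + (8/3)*(-207))) = (10901 - 3540)/(-37983 + (-31/3 + 209 - 552)) = 7361/(-37983 - 1060/3) = 7361/(-115009/3) = 7361*(-3/115009) = -22083/115009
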